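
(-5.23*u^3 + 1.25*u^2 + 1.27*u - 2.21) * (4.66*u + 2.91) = -24.3718*u^4 - 9.3943*u^3 + 9.5557*u^2 - 6.6029*u - 6.4311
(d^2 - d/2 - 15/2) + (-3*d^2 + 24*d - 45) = -2*d^2 + 47*d/2 - 105/2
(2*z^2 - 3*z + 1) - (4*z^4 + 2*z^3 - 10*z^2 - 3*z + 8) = -4*z^4 - 2*z^3 + 12*z^2 - 7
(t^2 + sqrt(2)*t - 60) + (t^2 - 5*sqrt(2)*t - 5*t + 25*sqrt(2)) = 2*t^2 - 4*sqrt(2)*t - 5*t - 60 + 25*sqrt(2)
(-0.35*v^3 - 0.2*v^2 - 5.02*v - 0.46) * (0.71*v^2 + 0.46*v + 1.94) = -0.2485*v^5 - 0.303*v^4 - 4.3352*v^3 - 3.0238*v^2 - 9.9504*v - 0.8924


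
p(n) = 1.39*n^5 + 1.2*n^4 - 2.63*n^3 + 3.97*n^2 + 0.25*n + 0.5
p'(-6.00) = 7638.97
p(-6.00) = -8543.44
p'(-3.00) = 338.77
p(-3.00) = -134.08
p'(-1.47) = -11.27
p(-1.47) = 13.13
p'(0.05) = 0.63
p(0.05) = 0.52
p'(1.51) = 46.91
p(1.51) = 18.03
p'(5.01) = 4824.20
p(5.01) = 4914.05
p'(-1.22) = -14.50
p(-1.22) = 9.78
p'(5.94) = 9427.31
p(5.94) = 11363.68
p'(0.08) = 0.84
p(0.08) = 0.54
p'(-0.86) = -11.67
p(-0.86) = 4.90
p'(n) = 6.95*n^4 + 4.8*n^3 - 7.89*n^2 + 7.94*n + 0.25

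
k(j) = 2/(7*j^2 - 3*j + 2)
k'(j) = 2*(3 - 14*j)/(7*j^2 - 3*j + 2)^2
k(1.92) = 0.09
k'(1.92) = -0.10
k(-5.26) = 0.01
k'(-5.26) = 0.00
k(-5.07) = 0.01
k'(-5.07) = 0.00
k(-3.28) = 0.02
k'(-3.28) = 0.01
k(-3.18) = 0.02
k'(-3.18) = 0.01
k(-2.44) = 0.04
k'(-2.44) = 0.03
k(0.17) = 1.18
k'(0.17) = 0.43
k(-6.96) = 0.01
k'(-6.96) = 0.00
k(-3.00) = 0.03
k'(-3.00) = 0.02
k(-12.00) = 0.00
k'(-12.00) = 0.00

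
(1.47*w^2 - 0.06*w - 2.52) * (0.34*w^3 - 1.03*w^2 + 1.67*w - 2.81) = 0.4998*w^5 - 1.5345*w^4 + 1.6599*w^3 - 1.6353*w^2 - 4.0398*w + 7.0812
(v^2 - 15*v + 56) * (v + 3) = v^3 - 12*v^2 + 11*v + 168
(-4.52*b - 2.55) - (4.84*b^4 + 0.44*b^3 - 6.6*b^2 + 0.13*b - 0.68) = -4.84*b^4 - 0.44*b^3 + 6.6*b^2 - 4.65*b - 1.87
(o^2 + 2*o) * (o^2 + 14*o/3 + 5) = o^4 + 20*o^3/3 + 43*o^2/3 + 10*o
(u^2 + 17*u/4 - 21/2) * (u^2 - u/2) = u^4 + 15*u^3/4 - 101*u^2/8 + 21*u/4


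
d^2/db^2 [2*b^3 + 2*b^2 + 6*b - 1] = 12*b + 4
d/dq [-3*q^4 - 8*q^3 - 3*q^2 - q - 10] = -12*q^3 - 24*q^2 - 6*q - 1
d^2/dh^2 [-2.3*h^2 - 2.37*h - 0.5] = -4.60000000000000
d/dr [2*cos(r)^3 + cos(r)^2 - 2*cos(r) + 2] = 2*(-3*cos(r)^2 - cos(r) + 1)*sin(r)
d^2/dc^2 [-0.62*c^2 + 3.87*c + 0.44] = -1.24000000000000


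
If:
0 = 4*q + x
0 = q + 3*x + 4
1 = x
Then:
No Solution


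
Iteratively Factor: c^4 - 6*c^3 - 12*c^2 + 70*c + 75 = (c - 5)*(c^3 - c^2 - 17*c - 15) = (c - 5)*(c + 3)*(c^2 - 4*c - 5) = (c - 5)^2*(c + 3)*(c + 1)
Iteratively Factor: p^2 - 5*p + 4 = (p - 4)*(p - 1)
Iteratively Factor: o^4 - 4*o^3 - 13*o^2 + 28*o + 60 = (o - 5)*(o^3 + o^2 - 8*o - 12) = (o - 5)*(o - 3)*(o^2 + 4*o + 4) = (o - 5)*(o - 3)*(o + 2)*(o + 2)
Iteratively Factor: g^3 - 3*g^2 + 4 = (g + 1)*(g^2 - 4*g + 4) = (g - 2)*(g + 1)*(g - 2)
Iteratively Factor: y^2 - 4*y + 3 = (y - 3)*(y - 1)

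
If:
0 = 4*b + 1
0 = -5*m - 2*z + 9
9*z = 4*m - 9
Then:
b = -1/4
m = 99/53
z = -9/53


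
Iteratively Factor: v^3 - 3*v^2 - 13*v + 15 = (v - 5)*(v^2 + 2*v - 3) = (v - 5)*(v - 1)*(v + 3)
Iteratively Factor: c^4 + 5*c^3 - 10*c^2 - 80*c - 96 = (c + 3)*(c^3 + 2*c^2 - 16*c - 32) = (c + 3)*(c + 4)*(c^2 - 2*c - 8) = (c - 4)*(c + 3)*(c + 4)*(c + 2)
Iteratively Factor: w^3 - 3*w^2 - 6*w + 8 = (w + 2)*(w^2 - 5*w + 4) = (w - 1)*(w + 2)*(w - 4)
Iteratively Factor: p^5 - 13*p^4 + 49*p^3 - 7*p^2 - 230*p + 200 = (p - 1)*(p^4 - 12*p^3 + 37*p^2 + 30*p - 200) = (p - 5)*(p - 1)*(p^3 - 7*p^2 + 2*p + 40) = (p - 5)*(p - 4)*(p - 1)*(p^2 - 3*p - 10) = (p - 5)*(p - 4)*(p - 1)*(p + 2)*(p - 5)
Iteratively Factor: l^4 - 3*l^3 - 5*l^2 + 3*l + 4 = (l - 1)*(l^3 - 2*l^2 - 7*l - 4) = (l - 1)*(l + 1)*(l^2 - 3*l - 4) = (l - 4)*(l - 1)*(l + 1)*(l + 1)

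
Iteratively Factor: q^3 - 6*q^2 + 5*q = (q - 5)*(q^2 - q) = (q - 5)*(q - 1)*(q)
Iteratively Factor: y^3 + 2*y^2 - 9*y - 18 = (y - 3)*(y^2 + 5*y + 6) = (y - 3)*(y + 2)*(y + 3)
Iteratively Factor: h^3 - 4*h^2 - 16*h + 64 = (h + 4)*(h^2 - 8*h + 16) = (h - 4)*(h + 4)*(h - 4)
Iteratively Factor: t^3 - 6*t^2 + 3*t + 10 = (t - 5)*(t^2 - t - 2) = (t - 5)*(t - 2)*(t + 1)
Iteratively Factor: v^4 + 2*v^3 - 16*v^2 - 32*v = (v - 4)*(v^3 + 6*v^2 + 8*v) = (v - 4)*(v + 2)*(v^2 + 4*v) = v*(v - 4)*(v + 2)*(v + 4)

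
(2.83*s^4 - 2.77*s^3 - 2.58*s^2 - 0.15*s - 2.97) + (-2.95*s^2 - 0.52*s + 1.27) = 2.83*s^4 - 2.77*s^3 - 5.53*s^2 - 0.67*s - 1.7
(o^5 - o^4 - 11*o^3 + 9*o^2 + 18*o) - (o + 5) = o^5 - o^4 - 11*o^3 + 9*o^2 + 17*o - 5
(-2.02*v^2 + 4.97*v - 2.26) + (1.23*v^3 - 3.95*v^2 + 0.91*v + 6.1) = 1.23*v^3 - 5.97*v^2 + 5.88*v + 3.84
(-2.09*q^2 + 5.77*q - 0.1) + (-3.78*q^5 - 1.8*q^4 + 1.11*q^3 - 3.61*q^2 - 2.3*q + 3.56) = -3.78*q^5 - 1.8*q^4 + 1.11*q^3 - 5.7*q^2 + 3.47*q + 3.46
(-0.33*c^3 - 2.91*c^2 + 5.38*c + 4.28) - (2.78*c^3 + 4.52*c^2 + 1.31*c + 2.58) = -3.11*c^3 - 7.43*c^2 + 4.07*c + 1.7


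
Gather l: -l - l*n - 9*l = l*(-n - 10)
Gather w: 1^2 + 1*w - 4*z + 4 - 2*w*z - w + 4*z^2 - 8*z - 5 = -2*w*z + 4*z^2 - 12*z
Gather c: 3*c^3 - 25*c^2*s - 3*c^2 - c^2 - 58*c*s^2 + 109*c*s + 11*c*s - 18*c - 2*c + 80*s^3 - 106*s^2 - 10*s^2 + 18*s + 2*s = 3*c^3 + c^2*(-25*s - 4) + c*(-58*s^2 + 120*s - 20) + 80*s^3 - 116*s^2 + 20*s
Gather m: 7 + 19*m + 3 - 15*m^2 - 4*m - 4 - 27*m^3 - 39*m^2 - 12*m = -27*m^3 - 54*m^2 + 3*m + 6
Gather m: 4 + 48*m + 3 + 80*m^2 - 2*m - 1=80*m^2 + 46*m + 6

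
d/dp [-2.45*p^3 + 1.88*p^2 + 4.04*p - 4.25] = -7.35*p^2 + 3.76*p + 4.04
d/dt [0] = 0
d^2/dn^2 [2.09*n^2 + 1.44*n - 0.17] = 4.18000000000000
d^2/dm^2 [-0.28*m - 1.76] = 0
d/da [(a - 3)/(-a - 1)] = -4/(a + 1)^2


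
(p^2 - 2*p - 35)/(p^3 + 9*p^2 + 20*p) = (p - 7)/(p*(p + 4))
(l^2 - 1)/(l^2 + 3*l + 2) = (l - 1)/(l + 2)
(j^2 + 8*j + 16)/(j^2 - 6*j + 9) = (j^2 + 8*j + 16)/(j^2 - 6*j + 9)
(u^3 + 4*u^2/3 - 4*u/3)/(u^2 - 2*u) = (3*u^2 + 4*u - 4)/(3*(u - 2))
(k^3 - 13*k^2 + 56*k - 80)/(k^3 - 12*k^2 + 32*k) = (k^2 - 9*k + 20)/(k*(k - 8))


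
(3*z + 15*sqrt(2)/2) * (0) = 0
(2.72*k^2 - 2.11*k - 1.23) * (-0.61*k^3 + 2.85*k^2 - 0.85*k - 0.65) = -1.6592*k^5 + 9.0391*k^4 - 7.5752*k^3 - 3.48*k^2 + 2.417*k + 0.7995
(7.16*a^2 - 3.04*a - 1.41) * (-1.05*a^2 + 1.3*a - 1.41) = -7.518*a^4 + 12.5*a^3 - 12.5671*a^2 + 2.4534*a + 1.9881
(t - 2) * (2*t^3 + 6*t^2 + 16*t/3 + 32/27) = 2*t^4 + 2*t^3 - 20*t^2/3 - 256*t/27 - 64/27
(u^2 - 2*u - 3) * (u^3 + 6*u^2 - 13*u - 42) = u^5 + 4*u^4 - 28*u^3 - 34*u^2 + 123*u + 126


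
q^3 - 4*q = q*(q - 2)*(q + 2)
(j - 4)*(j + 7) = j^2 + 3*j - 28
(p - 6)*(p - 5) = p^2 - 11*p + 30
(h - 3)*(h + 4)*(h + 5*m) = h^3 + 5*h^2*m + h^2 + 5*h*m - 12*h - 60*m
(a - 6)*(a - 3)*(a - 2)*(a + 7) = a^4 - 4*a^3 - 41*a^2 + 216*a - 252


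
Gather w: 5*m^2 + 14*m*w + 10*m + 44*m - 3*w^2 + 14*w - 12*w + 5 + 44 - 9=5*m^2 + 54*m - 3*w^2 + w*(14*m + 2) + 40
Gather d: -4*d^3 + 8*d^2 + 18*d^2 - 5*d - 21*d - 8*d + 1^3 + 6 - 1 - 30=-4*d^3 + 26*d^2 - 34*d - 24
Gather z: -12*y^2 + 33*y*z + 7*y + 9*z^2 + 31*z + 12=-12*y^2 + 7*y + 9*z^2 + z*(33*y + 31) + 12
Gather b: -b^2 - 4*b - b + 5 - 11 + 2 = -b^2 - 5*b - 4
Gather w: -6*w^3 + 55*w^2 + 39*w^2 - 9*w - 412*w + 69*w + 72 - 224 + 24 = -6*w^3 + 94*w^2 - 352*w - 128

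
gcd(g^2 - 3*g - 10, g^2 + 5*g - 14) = 1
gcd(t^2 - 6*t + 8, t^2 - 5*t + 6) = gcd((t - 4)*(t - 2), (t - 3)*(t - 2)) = t - 2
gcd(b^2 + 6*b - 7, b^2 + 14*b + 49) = b + 7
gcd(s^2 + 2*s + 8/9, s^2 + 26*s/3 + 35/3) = 1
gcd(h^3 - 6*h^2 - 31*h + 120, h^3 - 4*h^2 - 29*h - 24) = h - 8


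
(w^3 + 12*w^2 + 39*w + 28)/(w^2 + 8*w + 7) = w + 4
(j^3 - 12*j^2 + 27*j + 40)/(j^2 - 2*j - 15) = (j^2 - 7*j - 8)/(j + 3)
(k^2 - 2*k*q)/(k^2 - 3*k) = (k - 2*q)/(k - 3)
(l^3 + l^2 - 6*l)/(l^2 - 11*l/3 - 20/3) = 3*l*(-l^2 - l + 6)/(-3*l^2 + 11*l + 20)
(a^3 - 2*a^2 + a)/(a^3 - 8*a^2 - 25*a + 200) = a*(a^2 - 2*a + 1)/(a^3 - 8*a^2 - 25*a + 200)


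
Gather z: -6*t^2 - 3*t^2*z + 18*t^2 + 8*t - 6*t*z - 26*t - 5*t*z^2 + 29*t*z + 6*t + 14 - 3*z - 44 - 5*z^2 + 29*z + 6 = 12*t^2 - 12*t + z^2*(-5*t - 5) + z*(-3*t^2 + 23*t + 26) - 24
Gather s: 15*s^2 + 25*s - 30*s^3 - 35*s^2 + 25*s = -30*s^3 - 20*s^2 + 50*s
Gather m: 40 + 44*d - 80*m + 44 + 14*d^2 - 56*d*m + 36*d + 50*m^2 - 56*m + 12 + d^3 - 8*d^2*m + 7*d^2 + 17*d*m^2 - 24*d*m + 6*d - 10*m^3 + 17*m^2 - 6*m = d^3 + 21*d^2 + 86*d - 10*m^3 + m^2*(17*d + 67) + m*(-8*d^2 - 80*d - 142) + 96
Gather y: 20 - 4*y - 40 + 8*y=4*y - 20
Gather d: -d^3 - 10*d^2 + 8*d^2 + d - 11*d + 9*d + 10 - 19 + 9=-d^3 - 2*d^2 - d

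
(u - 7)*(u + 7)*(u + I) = u^3 + I*u^2 - 49*u - 49*I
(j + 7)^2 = j^2 + 14*j + 49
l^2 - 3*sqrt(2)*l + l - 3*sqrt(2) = (l + 1)*(l - 3*sqrt(2))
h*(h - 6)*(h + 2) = h^3 - 4*h^2 - 12*h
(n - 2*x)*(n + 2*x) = n^2 - 4*x^2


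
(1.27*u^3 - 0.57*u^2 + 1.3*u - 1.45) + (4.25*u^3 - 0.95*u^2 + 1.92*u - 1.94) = 5.52*u^3 - 1.52*u^2 + 3.22*u - 3.39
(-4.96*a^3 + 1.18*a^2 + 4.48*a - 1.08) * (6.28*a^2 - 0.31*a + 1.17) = -31.1488*a^5 + 8.948*a^4 + 21.9654*a^3 - 6.7906*a^2 + 5.5764*a - 1.2636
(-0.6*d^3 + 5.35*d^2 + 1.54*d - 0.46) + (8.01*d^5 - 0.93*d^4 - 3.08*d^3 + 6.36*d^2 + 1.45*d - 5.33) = 8.01*d^5 - 0.93*d^4 - 3.68*d^3 + 11.71*d^2 + 2.99*d - 5.79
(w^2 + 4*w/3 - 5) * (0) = 0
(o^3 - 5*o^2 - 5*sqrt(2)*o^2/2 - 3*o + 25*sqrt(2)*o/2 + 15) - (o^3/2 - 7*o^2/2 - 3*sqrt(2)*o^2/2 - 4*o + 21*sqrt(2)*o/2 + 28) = o^3/2 - 3*o^2/2 - sqrt(2)*o^2 + o + 2*sqrt(2)*o - 13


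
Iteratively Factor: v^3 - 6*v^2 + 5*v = (v - 5)*(v^2 - v) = v*(v - 5)*(v - 1)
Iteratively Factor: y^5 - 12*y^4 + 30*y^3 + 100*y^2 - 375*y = (y - 5)*(y^4 - 7*y^3 - 5*y^2 + 75*y) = (y - 5)^2*(y^3 - 2*y^2 - 15*y) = (y - 5)^3*(y^2 + 3*y) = (y - 5)^3*(y + 3)*(y)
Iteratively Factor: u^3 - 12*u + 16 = (u + 4)*(u^2 - 4*u + 4) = (u - 2)*(u + 4)*(u - 2)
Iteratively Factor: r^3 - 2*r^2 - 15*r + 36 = (r - 3)*(r^2 + r - 12) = (r - 3)*(r + 4)*(r - 3)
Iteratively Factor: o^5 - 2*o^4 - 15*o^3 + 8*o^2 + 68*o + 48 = (o - 4)*(o^4 + 2*o^3 - 7*o^2 - 20*o - 12) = (o - 4)*(o + 1)*(o^3 + o^2 - 8*o - 12) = (o - 4)*(o + 1)*(o + 2)*(o^2 - o - 6) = (o - 4)*(o - 3)*(o + 1)*(o + 2)*(o + 2)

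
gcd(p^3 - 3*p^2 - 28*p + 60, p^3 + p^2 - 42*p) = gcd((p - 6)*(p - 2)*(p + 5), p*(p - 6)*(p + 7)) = p - 6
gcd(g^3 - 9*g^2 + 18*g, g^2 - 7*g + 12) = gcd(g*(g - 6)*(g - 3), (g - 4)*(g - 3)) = g - 3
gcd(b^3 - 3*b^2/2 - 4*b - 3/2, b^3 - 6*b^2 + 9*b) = b - 3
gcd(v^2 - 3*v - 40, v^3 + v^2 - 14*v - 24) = 1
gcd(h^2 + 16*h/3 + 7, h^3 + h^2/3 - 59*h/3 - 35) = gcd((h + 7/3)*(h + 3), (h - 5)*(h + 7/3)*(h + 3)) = h^2 + 16*h/3 + 7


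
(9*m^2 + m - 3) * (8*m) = 72*m^3 + 8*m^2 - 24*m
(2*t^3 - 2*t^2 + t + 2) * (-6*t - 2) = -12*t^4 + 8*t^3 - 2*t^2 - 14*t - 4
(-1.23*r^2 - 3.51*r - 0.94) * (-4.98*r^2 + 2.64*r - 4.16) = 6.1254*r^4 + 14.2326*r^3 + 0.531600000000002*r^2 + 12.12*r + 3.9104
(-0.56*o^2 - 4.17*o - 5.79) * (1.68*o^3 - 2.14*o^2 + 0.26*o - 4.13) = -0.9408*o^5 - 5.8072*o^4 - 0.949*o^3 + 13.6192*o^2 + 15.7167*o + 23.9127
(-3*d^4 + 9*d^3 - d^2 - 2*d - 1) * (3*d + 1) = -9*d^5 + 24*d^4 + 6*d^3 - 7*d^2 - 5*d - 1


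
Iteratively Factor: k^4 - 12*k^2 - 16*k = (k)*(k^3 - 12*k - 16) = k*(k + 2)*(k^2 - 2*k - 8) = k*(k - 4)*(k + 2)*(k + 2)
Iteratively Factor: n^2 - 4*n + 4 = (n - 2)*(n - 2)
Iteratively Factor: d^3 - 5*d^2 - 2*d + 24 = (d - 4)*(d^2 - d - 6) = (d - 4)*(d - 3)*(d + 2)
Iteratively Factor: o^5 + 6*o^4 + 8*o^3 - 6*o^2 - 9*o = (o - 1)*(o^4 + 7*o^3 + 15*o^2 + 9*o) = o*(o - 1)*(o^3 + 7*o^2 + 15*o + 9) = o*(o - 1)*(o + 3)*(o^2 + 4*o + 3) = o*(o - 1)*(o + 3)^2*(o + 1)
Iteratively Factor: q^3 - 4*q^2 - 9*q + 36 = (q + 3)*(q^2 - 7*q + 12) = (q - 3)*(q + 3)*(q - 4)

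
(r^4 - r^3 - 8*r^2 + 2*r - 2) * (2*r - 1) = 2*r^5 - 3*r^4 - 15*r^3 + 12*r^2 - 6*r + 2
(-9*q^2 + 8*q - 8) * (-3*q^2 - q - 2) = 27*q^4 - 15*q^3 + 34*q^2 - 8*q + 16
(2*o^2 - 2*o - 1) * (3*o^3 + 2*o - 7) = 6*o^5 - 6*o^4 + o^3 - 18*o^2 + 12*o + 7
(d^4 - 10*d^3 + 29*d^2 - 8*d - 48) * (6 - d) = -d^5 + 16*d^4 - 89*d^3 + 182*d^2 - 288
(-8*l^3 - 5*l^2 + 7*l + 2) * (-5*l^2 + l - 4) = 40*l^5 + 17*l^4 - 8*l^3 + 17*l^2 - 26*l - 8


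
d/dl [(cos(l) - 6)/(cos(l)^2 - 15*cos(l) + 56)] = (cos(l)^2 - 12*cos(l) + 34)*sin(l)/(cos(l)^2 - 15*cos(l) + 56)^2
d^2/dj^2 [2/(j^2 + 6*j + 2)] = 4*(-j^2 - 6*j + 4*(j + 3)^2 - 2)/(j^2 + 6*j + 2)^3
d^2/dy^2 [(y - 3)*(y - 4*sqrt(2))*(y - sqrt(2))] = 6*y - 10*sqrt(2) - 6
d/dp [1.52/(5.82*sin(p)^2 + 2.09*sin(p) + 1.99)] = -(17.6928*sin(p) + 3.1768)*cos(p)/(5.82*sin(p)^2 + 2.09*sin(p) + 1.99)^2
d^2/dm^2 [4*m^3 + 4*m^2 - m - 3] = 24*m + 8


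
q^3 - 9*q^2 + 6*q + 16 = (q - 8)*(q - 2)*(q + 1)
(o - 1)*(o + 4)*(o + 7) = o^3 + 10*o^2 + 17*o - 28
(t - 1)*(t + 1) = t^2 - 1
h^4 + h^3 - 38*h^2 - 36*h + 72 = (h - 6)*(h - 1)*(h + 2)*(h + 6)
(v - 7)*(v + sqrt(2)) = v^2 - 7*v + sqrt(2)*v - 7*sqrt(2)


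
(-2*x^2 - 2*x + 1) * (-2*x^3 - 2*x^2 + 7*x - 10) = 4*x^5 + 8*x^4 - 12*x^3 + 4*x^2 + 27*x - 10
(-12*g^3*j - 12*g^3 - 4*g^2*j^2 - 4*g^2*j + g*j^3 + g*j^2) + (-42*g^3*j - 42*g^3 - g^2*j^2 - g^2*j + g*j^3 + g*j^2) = -54*g^3*j - 54*g^3 - 5*g^2*j^2 - 5*g^2*j + 2*g*j^3 + 2*g*j^2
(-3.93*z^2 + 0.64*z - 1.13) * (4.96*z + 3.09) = -19.4928*z^3 - 8.9693*z^2 - 3.6272*z - 3.4917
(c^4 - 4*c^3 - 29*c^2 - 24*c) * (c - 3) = c^5 - 7*c^4 - 17*c^3 + 63*c^2 + 72*c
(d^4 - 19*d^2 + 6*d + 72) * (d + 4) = d^5 + 4*d^4 - 19*d^3 - 70*d^2 + 96*d + 288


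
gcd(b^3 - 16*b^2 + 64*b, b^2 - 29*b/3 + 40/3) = b - 8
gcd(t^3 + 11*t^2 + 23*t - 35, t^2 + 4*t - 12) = 1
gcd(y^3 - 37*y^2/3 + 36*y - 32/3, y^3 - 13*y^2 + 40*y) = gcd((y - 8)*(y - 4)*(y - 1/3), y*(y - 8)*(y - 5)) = y - 8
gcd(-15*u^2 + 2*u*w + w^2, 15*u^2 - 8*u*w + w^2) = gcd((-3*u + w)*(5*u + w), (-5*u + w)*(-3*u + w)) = 3*u - w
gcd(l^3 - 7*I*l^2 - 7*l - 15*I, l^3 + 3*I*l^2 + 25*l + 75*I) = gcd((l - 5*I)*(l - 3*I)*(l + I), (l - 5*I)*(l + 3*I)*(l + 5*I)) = l - 5*I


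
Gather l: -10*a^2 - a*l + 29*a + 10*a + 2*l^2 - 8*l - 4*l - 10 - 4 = -10*a^2 + 39*a + 2*l^2 + l*(-a - 12) - 14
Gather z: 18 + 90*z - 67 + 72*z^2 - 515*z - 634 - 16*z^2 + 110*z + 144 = 56*z^2 - 315*z - 539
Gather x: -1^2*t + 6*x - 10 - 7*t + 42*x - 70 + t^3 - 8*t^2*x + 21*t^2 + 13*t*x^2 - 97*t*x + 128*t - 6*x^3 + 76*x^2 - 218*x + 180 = t^3 + 21*t^2 + 120*t - 6*x^3 + x^2*(13*t + 76) + x*(-8*t^2 - 97*t - 170) + 100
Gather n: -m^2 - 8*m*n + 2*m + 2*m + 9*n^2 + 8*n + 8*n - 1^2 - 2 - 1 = -m^2 + 4*m + 9*n^2 + n*(16 - 8*m) - 4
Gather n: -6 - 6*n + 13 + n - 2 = 5 - 5*n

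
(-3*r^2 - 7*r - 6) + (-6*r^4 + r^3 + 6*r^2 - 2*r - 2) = -6*r^4 + r^3 + 3*r^2 - 9*r - 8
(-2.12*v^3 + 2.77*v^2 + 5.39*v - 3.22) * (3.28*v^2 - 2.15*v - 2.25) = -6.9536*v^5 + 13.6436*v^4 + 16.4937*v^3 - 28.3826*v^2 - 5.2045*v + 7.245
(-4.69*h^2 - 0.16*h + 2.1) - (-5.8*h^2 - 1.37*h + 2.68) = 1.11*h^2 + 1.21*h - 0.58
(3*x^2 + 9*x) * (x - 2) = 3*x^3 + 3*x^2 - 18*x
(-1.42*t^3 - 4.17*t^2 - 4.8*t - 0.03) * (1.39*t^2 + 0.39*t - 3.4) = -1.9738*t^5 - 6.3501*t^4 - 3.4703*t^3 + 12.2643*t^2 + 16.3083*t + 0.102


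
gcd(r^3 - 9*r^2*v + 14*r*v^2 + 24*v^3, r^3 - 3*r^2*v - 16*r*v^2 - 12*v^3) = r^2 - 5*r*v - 6*v^2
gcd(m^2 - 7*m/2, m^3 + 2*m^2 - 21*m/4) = m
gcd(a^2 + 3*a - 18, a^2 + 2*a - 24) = a + 6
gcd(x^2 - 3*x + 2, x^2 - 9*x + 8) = x - 1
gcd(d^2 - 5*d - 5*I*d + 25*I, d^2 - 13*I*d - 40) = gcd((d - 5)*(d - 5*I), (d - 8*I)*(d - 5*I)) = d - 5*I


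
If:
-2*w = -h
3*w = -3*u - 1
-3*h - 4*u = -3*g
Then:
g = 2*w/3 - 4/9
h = 2*w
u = -w - 1/3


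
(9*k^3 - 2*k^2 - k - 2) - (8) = 9*k^3 - 2*k^2 - k - 10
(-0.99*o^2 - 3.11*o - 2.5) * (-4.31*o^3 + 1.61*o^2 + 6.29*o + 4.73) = 4.2669*o^5 + 11.8102*o^4 - 0.459200000000002*o^3 - 28.2696*o^2 - 30.4353*o - 11.825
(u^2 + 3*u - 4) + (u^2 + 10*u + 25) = 2*u^2 + 13*u + 21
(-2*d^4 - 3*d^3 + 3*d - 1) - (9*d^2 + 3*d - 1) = -2*d^4 - 3*d^3 - 9*d^2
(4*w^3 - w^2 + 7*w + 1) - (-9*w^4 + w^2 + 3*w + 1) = 9*w^4 + 4*w^3 - 2*w^2 + 4*w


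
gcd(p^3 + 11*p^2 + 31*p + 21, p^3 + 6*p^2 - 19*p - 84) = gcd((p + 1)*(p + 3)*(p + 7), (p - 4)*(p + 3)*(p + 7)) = p^2 + 10*p + 21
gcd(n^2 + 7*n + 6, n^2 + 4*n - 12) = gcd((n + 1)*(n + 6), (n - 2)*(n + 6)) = n + 6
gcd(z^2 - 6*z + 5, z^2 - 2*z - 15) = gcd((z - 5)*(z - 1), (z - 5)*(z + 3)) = z - 5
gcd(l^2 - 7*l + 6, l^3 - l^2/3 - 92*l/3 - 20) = l - 6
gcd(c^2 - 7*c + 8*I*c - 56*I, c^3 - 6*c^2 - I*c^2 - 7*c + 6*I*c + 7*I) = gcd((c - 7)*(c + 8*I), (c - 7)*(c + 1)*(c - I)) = c - 7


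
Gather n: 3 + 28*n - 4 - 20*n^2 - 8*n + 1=-20*n^2 + 20*n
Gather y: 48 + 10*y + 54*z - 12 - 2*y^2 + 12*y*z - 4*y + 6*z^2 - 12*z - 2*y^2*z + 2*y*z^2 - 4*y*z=y^2*(-2*z - 2) + y*(2*z^2 + 8*z + 6) + 6*z^2 + 42*z + 36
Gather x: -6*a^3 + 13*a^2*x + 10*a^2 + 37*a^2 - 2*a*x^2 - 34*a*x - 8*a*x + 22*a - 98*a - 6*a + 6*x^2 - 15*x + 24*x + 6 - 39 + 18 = -6*a^3 + 47*a^2 - 82*a + x^2*(6 - 2*a) + x*(13*a^2 - 42*a + 9) - 15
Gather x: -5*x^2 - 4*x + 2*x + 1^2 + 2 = -5*x^2 - 2*x + 3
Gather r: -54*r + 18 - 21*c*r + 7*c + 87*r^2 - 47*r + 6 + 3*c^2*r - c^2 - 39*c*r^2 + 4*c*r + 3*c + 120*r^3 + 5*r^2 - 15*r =-c^2 + 10*c + 120*r^3 + r^2*(92 - 39*c) + r*(3*c^2 - 17*c - 116) + 24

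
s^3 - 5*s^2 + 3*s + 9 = (s - 3)^2*(s + 1)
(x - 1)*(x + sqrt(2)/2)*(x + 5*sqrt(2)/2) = x^3 - x^2 + 3*sqrt(2)*x^2 - 3*sqrt(2)*x + 5*x/2 - 5/2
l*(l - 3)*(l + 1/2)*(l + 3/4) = l^4 - 7*l^3/4 - 27*l^2/8 - 9*l/8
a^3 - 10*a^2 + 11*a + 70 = (a - 7)*(a - 5)*(a + 2)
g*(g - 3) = g^2 - 3*g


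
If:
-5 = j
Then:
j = -5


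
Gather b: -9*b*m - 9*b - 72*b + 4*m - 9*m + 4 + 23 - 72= b*(-9*m - 81) - 5*m - 45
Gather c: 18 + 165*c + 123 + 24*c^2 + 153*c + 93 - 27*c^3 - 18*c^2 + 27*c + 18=-27*c^3 + 6*c^2 + 345*c + 252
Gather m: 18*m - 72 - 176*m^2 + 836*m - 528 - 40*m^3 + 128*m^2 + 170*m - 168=-40*m^3 - 48*m^2 + 1024*m - 768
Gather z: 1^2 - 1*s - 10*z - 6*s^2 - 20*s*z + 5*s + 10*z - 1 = -6*s^2 - 20*s*z + 4*s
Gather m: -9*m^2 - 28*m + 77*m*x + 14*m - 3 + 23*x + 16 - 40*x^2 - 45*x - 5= -9*m^2 + m*(77*x - 14) - 40*x^2 - 22*x + 8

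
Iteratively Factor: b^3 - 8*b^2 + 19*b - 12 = (b - 1)*(b^2 - 7*b + 12) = (b - 3)*(b - 1)*(b - 4)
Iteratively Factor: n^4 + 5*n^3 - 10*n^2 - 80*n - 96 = (n + 3)*(n^3 + 2*n^2 - 16*n - 32) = (n + 3)*(n + 4)*(n^2 - 2*n - 8) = (n - 4)*(n + 3)*(n + 4)*(n + 2)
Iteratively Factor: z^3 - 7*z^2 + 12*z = (z - 3)*(z^2 - 4*z) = z*(z - 3)*(z - 4)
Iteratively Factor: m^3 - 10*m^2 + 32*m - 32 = (m - 2)*(m^2 - 8*m + 16) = (m - 4)*(m - 2)*(m - 4)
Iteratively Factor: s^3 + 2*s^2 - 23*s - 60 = (s + 4)*(s^2 - 2*s - 15) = (s - 5)*(s + 4)*(s + 3)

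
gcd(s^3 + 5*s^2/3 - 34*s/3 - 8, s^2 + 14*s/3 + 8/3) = s^2 + 14*s/3 + 8/3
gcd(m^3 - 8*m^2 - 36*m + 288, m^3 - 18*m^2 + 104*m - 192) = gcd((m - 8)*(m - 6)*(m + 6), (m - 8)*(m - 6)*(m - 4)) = m^2 - 14*m + 48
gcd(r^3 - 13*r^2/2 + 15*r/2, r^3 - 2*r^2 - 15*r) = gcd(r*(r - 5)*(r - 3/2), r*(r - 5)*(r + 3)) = r^2 - 5*r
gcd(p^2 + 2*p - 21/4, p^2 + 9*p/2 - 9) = p - 3/2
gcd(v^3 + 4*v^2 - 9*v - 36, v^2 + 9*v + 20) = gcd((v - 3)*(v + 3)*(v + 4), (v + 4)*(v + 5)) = v + 4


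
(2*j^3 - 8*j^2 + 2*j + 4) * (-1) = -2*j^3 + 8*j^2 - 2*j - 4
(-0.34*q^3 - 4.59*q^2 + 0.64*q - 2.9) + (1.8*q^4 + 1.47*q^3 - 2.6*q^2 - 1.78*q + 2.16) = 1.8*q^4 + 1.13*q^3 - 7.19*q^2 - 1.14*q - 0.74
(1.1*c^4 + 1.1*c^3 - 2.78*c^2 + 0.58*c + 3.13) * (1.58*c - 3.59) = 1.738*c^5 - 2.211*c^4 - 8.3414*c^3 + 10.8966*c^2 + 2.8632*c - 11.2367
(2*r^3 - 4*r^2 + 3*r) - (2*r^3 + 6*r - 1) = -4*r^2 - 3*r + 1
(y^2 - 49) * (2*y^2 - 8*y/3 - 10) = 2*y^4 - 8*y^3/3 - 108*y^2 + 392*y/3 + 490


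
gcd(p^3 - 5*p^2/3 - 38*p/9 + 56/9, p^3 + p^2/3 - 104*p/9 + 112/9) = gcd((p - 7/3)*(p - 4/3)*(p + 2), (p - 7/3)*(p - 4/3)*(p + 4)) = p^2 - 11*p/3 + 28/9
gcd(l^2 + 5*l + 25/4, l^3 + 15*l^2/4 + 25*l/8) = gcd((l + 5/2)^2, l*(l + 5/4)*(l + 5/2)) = l + 5/2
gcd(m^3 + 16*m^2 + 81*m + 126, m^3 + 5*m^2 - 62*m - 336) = m^2 + 13*m + 42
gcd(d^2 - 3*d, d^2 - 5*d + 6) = d - 3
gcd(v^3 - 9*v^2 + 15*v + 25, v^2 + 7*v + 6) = v + 1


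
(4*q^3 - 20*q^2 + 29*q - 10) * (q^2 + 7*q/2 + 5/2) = 4*q^5 - 6*q^4 - 31*q^3 + 83*q^2/2 + 75*q/2 - 25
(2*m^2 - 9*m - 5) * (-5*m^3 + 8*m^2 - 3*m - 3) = -10*m^5 + 61*m^4 - 53*m^3 - 19*m^2 + 42*m + 15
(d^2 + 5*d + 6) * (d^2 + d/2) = d^4 + 11*d^3/2 + 17*d^2/2 + 3*d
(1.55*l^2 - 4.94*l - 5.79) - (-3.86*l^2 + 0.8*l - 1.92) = 5.41*l^2 - 5.74*l - 3.87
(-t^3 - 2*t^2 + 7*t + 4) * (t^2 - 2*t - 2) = -t^5 + 13*t^3 - 6*t^2 - 22*t - 8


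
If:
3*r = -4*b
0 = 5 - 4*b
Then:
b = 5/4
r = -5/3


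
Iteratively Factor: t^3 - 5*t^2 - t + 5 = (t + 1)*(t^2 - 6*t + 5) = (t - 1)*(t + 1)*(t - 5)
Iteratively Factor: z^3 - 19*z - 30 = (z + 3)*(z^2 - 3*z - 10) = (z + 2)*(z + 3)*(z - 5)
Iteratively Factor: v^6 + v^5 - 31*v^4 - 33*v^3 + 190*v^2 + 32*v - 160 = (v - 5)*(v^5 + 6*v^4 - v^3 - 38*v^2 + 32) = (v - 5)*(v - 2)*(v^4 + 8*v^3 + 15*v^2 - 8*v - 16) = (v - 5)*(v - 2)*(v + 1)*(v^3 + 7*v^2 + 8*v - 16) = (v - 5)*(v - 2)*(v + 1)*(v + 4)*(v^2 + 3*v - 4) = (v - 5)*(v - 2)*(v - 1)*(v + 1)*(v + 4)*(v + 4)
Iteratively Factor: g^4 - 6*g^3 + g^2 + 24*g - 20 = (g - 2)*(g^3 - 4*g^2 - 7*g + 10) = (g - 5)*(g - 2)*(g^2 + g - 2) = (g - 5)*(g - 2)*(g - 1)*(g + 2)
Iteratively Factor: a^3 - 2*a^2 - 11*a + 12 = (a + 3)*(a^2 - 5*a + 4) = (a - 1)*(a + 3)*(a - 4)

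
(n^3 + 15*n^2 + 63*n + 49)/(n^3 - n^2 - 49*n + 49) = (n^2 + 8*n + 7)/(n^2 - 8*n + 7)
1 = 1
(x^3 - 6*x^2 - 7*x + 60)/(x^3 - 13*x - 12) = (x - 5)/(x + 1)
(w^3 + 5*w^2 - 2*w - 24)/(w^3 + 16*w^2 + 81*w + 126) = (w^2 + 2*w - 8)/(w^2 + 13*w + 42)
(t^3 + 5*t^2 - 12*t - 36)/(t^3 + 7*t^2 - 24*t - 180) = (t^2 - t - 6)/(t^2 + t - 30)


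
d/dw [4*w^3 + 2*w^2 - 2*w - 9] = 12*w^2 + 4*w - 2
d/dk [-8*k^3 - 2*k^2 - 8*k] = -24*k^2 - 4*k - 8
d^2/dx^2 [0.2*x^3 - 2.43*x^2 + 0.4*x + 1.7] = 1.2*x - 4.86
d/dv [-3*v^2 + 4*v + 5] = 4 - 6*v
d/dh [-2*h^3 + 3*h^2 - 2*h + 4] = -6*h^2 + 6*h - 2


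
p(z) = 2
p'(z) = 0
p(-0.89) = 2.00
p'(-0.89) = 0.00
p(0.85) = 2.00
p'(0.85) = 0.00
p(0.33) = 2.00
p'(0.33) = 0.00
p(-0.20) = 2.00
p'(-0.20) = 0.00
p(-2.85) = 2.00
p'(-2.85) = 0.00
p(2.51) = 2.00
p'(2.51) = 0.00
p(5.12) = 2.00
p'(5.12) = 0.00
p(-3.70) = 2.00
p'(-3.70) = 0.00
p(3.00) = 2.00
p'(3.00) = 0.00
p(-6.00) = 2.00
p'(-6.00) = 0.00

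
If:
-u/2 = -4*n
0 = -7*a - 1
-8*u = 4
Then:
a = -1/7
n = -1/16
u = -1/2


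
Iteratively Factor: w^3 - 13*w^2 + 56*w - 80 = (w - 4)*(w^2 - 9*w + 20) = (w - 5)*(w - 4)*(w - 4)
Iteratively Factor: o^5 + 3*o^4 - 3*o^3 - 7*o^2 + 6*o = (o + 3)*(o^4 - 3*o^2 + 2*o) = o*(o + 3)*(o^3 - 3*o + 2) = o*(o + 2)*(o + 3)*(o^2 - 2*o + 1) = o*(o - 1)*(o + 2)*(o + 3)*(o - 1)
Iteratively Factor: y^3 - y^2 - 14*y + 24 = (y - 3)*(y^2 + 2*y - 8) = (y - 3)*(y + 4)*(y - 2)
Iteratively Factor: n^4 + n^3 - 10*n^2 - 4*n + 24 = (n + 2)*(n^3 - n^2 - 8*n + 12) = (n - 2)*(n + 2)*(n^2 + n - 6) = (n - 2)^2*(n + 2)*(n + 3)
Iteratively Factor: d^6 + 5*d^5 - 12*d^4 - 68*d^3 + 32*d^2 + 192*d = (d - 2)*(d^5 + 7*d^4 + 2*d^3 - 64*d^2 - 96*d) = d*(d - 2)*(d^4 + 7*d^3 + 2*d^2 - 64*d - 96) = d*(d - 2)*(d + 4)*(d^3 + 3*d^2 - 10*d - 24) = d*(d - 3)*(d - 2)*(d + 4)*(d^2 + 6*d + 8) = d*(d - 3)*(d - 2)*(d + 2)*(d + 4)*(d + 4)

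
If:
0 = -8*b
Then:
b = 0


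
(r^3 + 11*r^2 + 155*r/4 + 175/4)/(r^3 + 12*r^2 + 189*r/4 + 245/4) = (2*r + 5)/(2*r + 7)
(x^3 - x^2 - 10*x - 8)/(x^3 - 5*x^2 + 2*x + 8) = (x + 2)/(x - 2)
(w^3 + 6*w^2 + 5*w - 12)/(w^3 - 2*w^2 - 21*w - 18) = (w^2 + 3*w - 4)/(w^2 - 5*w - 6)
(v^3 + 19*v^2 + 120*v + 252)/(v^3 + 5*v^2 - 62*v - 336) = (v + 6)/(v - 8)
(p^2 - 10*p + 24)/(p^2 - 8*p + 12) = (p - 4)/(p - 2)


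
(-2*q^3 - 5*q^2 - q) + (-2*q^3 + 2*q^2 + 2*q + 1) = -4*q^3 - 3*q^2 + q + 1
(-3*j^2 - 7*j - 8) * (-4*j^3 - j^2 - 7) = 12*j^5 + 31*j^4 + 39*j^3 + 29*j^2 + 49*j + 56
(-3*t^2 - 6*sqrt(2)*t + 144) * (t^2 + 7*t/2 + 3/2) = -3*t^4 - 21*t^3/2 - 6*sqrt(2)*t^3 - 21*sqrt(2)*t^2 + 279*t^2/2 - 9*sqrt(2)*t + 504*t + 216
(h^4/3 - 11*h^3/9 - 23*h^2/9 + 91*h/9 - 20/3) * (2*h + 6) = 2*h^5/3 - 4*h^4/9 - 112*h^3/9 + 44*h^2/9 + 142*h/3 - 40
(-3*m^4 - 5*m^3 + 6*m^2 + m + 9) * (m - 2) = -3*m^5 + m^4 + 16*m^3 - 11*m^2 + 7*m - 18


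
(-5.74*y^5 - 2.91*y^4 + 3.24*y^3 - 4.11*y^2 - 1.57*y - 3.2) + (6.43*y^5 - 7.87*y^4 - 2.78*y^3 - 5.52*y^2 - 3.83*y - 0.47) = 0.69*y^5 - 10.78*y^4 + 0.46*y^3 - 9.63*y^2 - 5.4*y - 3.67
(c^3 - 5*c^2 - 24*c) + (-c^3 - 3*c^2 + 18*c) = -8*c^2 - 6*c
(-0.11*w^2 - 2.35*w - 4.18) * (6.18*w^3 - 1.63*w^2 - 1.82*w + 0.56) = -0.6798*w^5 - 14.3437*w^4 - 21.8017*w^3 + 11.0288*w^2 + 6.2916*w - 2.3408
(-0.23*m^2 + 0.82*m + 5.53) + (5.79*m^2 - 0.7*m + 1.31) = 5.56*m^2 + 0.12*m + 6.84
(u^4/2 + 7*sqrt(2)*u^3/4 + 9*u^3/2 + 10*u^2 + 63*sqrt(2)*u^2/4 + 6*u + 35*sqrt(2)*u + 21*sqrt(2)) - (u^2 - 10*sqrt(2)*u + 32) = u^4/2 + 7*sqrt(2)*u^3/4 + 9*u^3/2 + 9*u^2 + 63*sqrt(2)*u^2/4 + 6*u + 45*sqrt(2)*u - 32 + 21*sqrt(2)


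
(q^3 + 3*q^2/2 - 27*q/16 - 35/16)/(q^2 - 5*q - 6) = (q^2 + q/2 - 35/16)/(q - 6)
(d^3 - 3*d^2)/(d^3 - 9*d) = d/(d + 3)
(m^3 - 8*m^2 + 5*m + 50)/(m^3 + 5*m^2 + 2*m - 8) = (m^2 - 10*m + 25)/(m^2 + 3*m - 4)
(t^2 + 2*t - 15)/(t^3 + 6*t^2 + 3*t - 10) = (t - 3)/(t^2 + t - 2)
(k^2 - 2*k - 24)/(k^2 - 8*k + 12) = (k + 4)/(k - 2)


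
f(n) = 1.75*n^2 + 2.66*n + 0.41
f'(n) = 3.5*n + 2.66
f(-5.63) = 40.90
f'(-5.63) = -17.04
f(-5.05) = 31.61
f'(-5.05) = -15.02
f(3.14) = 26.02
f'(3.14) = 13.65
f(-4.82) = 28.25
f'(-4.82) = -14.21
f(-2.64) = 5.58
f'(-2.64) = -6.58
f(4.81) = 53.69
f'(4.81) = 19.50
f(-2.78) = 6.54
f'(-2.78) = -7.07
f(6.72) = 97.31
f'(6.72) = 26.18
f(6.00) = 79.37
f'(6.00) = 23.66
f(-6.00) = 47.45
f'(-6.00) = -18.34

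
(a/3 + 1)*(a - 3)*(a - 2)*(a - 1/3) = a^4/3 - 7*a^3/9 - 25*a^2/9 + 7*a - 2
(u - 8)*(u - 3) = u^2 - 11*u + 24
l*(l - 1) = l^2 - l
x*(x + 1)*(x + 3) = x^3 + 4*x^2 + 3*x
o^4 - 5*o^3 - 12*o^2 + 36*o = o*(o - 6)*(o - 2)*(o + 3)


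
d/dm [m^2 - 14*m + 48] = 2*m - 14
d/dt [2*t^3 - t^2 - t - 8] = 6*t^2 - 2*t - 1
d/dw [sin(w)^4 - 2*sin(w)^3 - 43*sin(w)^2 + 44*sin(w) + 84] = 2*(2*sin(w)^3 - 3*sin(w)^2 - 43*sin(w) + 22)*cos(w)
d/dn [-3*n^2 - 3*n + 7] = -6*n - 3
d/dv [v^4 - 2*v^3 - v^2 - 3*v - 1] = 4*v^3 - 6*v^2 - 2*v - 3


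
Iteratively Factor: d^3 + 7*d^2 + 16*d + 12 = (d + 3)*(d^2 + 4*d + 4) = (d + 2)*(d + 3)*(d + 2)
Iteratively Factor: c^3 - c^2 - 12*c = (c)*(c^2 - c - 12) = c*(c + 3)*(c - 4)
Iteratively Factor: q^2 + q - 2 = (q + 2)*(q - 1)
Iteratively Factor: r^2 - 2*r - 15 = (r + 3)*(r - 5)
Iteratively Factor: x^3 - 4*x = (x + 2)*(x^2 - 2*x) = (x - 2)*(x + 2)*(x)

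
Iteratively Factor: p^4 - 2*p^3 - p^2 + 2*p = (p)*(p^3 - 2*p^2 - p + 2) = p*(p - 2)*(p^2 - 1) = p*(p - 2)*(p + 1)*(p - 1)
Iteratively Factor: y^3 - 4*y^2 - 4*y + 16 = (y - 2)*(y^2 - 2*y - 8) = (y - 2)*(y + 2)*(y - 4)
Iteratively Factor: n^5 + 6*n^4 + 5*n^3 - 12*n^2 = (n)*(n^4 + 6*n^3 + 5*n^2 - 12*n) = n*(n + 4)*(n^3 + 2*n^2 - 3*n) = n*(n - 1)*(n + 4)*(n^2 + 3*n) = n*(n - 1)*(n + 3)*(n + 4)*(n)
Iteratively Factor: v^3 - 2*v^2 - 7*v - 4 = (v - 4)*(v^2 + 2*v + 1) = (v - 4)*(v + 1)*(v + 1)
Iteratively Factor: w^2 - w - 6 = (w - 3)*(w + 2)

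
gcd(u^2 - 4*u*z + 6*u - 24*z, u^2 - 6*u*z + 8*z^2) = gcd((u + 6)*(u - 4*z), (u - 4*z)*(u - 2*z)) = -u + 4*z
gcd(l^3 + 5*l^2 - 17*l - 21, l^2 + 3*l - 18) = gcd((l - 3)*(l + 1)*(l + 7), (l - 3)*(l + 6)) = l - 3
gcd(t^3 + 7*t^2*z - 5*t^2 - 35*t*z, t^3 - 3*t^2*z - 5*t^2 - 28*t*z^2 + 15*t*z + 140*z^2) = t - 5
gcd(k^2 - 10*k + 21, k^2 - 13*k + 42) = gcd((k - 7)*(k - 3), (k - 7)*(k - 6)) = k - 7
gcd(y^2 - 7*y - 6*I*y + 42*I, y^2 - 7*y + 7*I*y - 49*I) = y - 7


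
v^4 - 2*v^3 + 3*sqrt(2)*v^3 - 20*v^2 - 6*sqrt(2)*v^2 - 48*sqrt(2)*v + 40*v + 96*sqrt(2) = (v - 2)*(v - 3*sqrt(2))*(v + 2*sqrt(2))*(v + 4*sqrt(2))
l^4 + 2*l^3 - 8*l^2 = l^2*(l - 2)*(l + 4)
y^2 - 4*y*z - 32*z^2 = (y - 8*z)*(y + 4*z)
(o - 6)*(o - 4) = o^2 - 10*o + 24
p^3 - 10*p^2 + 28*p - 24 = (p - 6)*(p - 2)^2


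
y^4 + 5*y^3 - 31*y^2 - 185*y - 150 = (y - 6)*(y + 1)*(y + 5)^2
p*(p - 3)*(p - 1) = p^3 - 4*p^2 + 3*p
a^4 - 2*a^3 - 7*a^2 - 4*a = a*(a - 4)*(a + 1)^2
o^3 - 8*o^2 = o^2*(o - 8)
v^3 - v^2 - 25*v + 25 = (v - 5)*(v - 1)*(v + 5)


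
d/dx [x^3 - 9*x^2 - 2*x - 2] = 3*x^2 - 18*x - 2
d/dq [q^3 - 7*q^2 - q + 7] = 3*q^2 - 14*q - 1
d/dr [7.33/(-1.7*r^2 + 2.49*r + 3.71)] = (24.922*r - 18.2517)/(-1.7*r^2 + 2.49*r + 3.71)^2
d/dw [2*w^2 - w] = 4*w - 1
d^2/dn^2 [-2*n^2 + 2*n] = -4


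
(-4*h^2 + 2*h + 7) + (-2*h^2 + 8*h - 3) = -6*h^2 + 10*h + 4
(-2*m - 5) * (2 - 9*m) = 18*m^2 + 41*m - 10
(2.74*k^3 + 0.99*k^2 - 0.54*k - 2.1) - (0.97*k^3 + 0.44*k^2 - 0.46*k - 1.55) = 1.77*k^3 + 0.55*k^2 - 0.08*k - 0.55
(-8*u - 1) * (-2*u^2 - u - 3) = 16*u^3 + 10*u^2 + 25*u + 3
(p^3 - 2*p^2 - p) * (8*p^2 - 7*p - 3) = 8*p^5 - 23*p^4 + 3*p^3 + 13*p^2 + 3*p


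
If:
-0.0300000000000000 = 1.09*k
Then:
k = -0.03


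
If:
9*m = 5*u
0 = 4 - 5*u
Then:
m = 4/9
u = 4/5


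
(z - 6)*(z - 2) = z^2 - 8*z + 12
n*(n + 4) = n^2 + 4*n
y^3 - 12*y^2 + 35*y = y*(y - 7)*(y - 5)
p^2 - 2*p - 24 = (p - 6)*(p + 4)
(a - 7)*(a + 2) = a^2 - 5*a - 14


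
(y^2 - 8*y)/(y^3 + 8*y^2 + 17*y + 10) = y*(y - 8)/(y^3 + 8*y^2 + 17*y + 10)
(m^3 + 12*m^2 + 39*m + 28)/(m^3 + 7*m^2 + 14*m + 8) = (m + 7)/(m + 2)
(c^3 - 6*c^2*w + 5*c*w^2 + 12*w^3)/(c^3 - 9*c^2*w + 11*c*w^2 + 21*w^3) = (-c + 4*w)/(-c + 7*w)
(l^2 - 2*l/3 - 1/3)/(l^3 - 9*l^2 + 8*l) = (l + 1/3)/(l*(l - 8))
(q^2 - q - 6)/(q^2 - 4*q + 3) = (q + 2)/(q - 1)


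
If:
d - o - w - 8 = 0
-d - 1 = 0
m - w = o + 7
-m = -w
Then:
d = -1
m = -2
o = -7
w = -2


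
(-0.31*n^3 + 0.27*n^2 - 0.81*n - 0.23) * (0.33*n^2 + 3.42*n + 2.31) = -0.1023*n^5 - 0.9711*n^4 - 0.06*n^3 - 2.2224*n^2 - 2.6577*n - 0.5313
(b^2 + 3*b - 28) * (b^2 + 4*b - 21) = b^4 + 7*b^3 - 37*b^2 - 175*b + 588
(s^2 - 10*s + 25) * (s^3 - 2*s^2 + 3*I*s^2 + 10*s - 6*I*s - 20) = s^5 - 12*s^4 + 3*I*s^4 + 55*s^3 - 36*I*s^3 - 170*s^2 + 135*I*s^2 + 450*s - 150*I*s - 500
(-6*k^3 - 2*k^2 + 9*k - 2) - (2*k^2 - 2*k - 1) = -6*k^3 - 4*k^2 + 11*k - 1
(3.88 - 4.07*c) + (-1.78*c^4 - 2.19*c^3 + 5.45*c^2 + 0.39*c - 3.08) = -1.78*c^4 - 2.19*c^3 + 5.45*c^2 - 3.68*c + 0.8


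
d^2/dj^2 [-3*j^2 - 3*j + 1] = -6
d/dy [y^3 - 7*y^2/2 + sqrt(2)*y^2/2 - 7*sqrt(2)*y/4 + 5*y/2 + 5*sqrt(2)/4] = 3*y^2 - 7*y + sqrt(2)*y - 7*sqrt(2)/4 + 5/2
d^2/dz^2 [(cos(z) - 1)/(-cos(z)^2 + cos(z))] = (cos(z)^2 - 2)/cos(z)^3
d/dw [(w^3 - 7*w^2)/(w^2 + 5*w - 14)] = w*(w^3 + 10*w^2 - 77*w + 196)/(w^4 + 10*w^3 - 3*w^2 - 140*w + 196)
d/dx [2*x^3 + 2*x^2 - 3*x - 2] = 6*x^2 + 4*x - 3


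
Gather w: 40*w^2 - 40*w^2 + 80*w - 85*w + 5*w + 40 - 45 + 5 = 0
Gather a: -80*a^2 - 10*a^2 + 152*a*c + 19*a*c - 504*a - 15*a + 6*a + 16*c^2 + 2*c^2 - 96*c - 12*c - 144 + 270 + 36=-90*a^2 + a*(171*c - 513) + 18*c^2 - 108*c + 162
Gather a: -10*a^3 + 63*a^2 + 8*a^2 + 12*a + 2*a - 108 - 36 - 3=-10*a^3 + 71*a^2 + 14*a - 147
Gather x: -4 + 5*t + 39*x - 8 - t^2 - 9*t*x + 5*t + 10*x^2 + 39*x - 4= -t^2 + 10*t + 10*x^2 + x*(78 - 9*t) - 16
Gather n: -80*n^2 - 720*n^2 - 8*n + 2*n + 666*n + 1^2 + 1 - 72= -800*n^2 + 660*n - 70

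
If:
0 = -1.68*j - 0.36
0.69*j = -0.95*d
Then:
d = 0.16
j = -0.21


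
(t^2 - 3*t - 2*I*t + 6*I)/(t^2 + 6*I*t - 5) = (t^2 - 3*t - 2*I*t + 6*I)/(t^2 + 6*I*t - 5)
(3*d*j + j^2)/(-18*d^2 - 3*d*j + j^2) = -j/(6*d - j)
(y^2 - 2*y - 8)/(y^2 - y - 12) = (y + 2)/(y + 3)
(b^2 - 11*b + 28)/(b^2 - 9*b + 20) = (b - 7)/(b - 5)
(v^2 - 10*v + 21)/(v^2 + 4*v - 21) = (v - 7)/(v + 7)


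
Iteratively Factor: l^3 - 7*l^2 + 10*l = (l)*(l^2 - 7*l + 10) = l*(l - 5)*(l - 2)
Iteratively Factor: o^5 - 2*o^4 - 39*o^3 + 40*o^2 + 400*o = (o + 4)*(o^4 - 6*o^3 - 15*o^2 + 100*o) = o*(o + 4)*(o^3 - 6*o^2 - 15*o + 100) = o*(o - 5)*(o + 4)*(o^2 - o - 20) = o*(o - 5)^2*(o + 4)*(o + 4)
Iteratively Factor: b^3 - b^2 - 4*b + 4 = (b - 1)*(b^2 - 4) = (b - 1)*(b + 2)*(b - 2)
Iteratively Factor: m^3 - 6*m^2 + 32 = (m - 4)*(m^2 - 2*m - 8) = (m - 4)^2*(m + 2)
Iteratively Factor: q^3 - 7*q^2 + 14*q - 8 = (q - 4)*(q^2 - 3*q + 2) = (q - 4)*(q - 1)*(q - 2)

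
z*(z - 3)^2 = z^3 - 6*z^2 + 9*z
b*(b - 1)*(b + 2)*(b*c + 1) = b^4*c + b^3*c + b^3 - 2*b^2*c + b^2 - 2*b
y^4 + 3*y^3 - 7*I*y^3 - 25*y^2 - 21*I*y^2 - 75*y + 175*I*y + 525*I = (y - 5)*(y + 3)*(y + 5)*(y - 7*I)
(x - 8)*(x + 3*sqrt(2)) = x^2 - 8*x + 3*sqrt(2)*x - 24*sqrt(2)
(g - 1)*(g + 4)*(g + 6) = g^3 + 9*g^2 + 14*g - 24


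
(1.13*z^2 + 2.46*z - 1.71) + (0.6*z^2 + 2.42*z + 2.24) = 1.73*z^2 + 4.88*z + 0.53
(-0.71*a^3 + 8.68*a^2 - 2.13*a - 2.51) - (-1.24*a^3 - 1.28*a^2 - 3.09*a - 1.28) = 0.53*a^3 + 9.96*a^2 + 0.96*a - 1.23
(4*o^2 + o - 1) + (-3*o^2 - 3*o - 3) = o^2 - 2*o - 4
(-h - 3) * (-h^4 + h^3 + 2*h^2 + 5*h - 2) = h^5 + 2*h^4 - 5*h^3 - 11*h^2 - 13*h + 6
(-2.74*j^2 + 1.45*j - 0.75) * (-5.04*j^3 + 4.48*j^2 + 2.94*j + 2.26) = 13.8096*j^5 - 19.5832*j^4 + 2.2204*j^3 - 5.2894*j^2 + 1.072*j - 1.695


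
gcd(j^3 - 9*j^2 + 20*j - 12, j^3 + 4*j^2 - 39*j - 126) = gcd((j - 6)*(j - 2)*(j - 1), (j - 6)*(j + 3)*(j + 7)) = j - 6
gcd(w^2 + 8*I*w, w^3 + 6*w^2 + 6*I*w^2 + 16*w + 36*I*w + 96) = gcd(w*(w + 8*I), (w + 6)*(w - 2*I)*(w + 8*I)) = w + 8*I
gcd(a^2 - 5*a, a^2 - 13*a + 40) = a - 5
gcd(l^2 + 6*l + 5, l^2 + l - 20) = l + 5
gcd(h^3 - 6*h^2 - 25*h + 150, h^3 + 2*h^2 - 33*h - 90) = h^2 - h - 30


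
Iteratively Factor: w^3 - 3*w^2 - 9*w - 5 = (w - 5)*(w^2 + 2*w + 1) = (w - 5)*(w + 1)*(w + 1)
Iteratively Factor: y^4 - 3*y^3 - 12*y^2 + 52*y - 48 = (y - 2)*(y^3 - y^2 - 14*y + 24) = (y - 2)*(y + 4)*(y^2 - 5*y + 6) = (y - 2)^2*(y + 4)*(y - 3)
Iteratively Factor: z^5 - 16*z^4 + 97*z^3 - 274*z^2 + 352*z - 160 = (z - 4)*(z^4 - 12*z^3 + 49*z^2 - 78*z + 40) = (z - 4)*(z - 1)*(z^3 - 11*z^2 + 38*z - 40) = (z - 4)*(z - 2)*(z - 1)*(z^2 - 9*z + 20) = (z - 5)*(z - 4)*(z - 2)*(z - 1)*(z - 4)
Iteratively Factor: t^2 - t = (t)*(t - 1)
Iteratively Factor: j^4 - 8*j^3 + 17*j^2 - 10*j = (j - 2)*(j^3 - 6*j^2 + 5*j) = j*(j - 2)*(j^2 - 6*j + 5) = j*(j - 5)*(j - 2)*(j - 1)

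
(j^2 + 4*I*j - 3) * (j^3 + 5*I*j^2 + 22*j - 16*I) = j^5 + 9*I*j^4 - j^3 + 57*I*j^2 - 2*j + 48*I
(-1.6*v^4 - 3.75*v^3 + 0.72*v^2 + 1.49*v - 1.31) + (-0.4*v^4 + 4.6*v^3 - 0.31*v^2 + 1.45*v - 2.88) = -2.0*v^4 + 0.85*v^3 + 0.41*v^2 + 2.94*v - 4.19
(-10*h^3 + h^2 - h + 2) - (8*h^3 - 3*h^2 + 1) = -18*h^3 + 4*h^2 - h + 1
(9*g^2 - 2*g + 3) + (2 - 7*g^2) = 2*g^2 - 2*g + 5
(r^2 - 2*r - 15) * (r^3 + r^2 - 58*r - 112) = r^5 - r^4 - 75*r^3 - 11*r^2 + 1094*r + 1680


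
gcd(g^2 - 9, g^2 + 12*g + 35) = 1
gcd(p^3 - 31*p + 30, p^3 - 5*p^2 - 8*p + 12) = p - 1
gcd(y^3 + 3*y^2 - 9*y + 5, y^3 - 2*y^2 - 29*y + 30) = y^2 + 4*y - 5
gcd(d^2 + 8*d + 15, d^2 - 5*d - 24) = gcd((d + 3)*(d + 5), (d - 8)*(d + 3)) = d + 3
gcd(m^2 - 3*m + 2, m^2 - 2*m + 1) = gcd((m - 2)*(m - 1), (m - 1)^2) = m - 1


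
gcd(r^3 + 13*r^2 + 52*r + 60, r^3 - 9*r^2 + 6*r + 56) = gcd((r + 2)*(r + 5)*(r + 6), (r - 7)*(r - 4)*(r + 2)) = r + 2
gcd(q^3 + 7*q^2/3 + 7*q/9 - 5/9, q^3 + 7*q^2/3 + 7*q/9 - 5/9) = q^3 + 7*q^2/3 + 7*q/9 - 5/9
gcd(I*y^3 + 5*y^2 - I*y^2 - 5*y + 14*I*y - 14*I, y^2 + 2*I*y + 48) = 1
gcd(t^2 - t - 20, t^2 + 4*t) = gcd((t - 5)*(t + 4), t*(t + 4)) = t + 4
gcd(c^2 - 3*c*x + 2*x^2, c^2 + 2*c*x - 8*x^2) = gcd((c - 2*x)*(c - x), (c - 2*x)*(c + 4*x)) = -c + 2*x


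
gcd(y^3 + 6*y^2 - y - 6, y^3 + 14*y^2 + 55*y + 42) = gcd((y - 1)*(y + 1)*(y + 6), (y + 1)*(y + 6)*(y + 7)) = y^2 + 7*y + 6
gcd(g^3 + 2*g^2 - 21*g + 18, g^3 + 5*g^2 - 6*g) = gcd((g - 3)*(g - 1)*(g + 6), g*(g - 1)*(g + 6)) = g^2 + 5*g - 6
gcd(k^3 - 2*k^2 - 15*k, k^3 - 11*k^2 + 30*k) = k^2 - 5*k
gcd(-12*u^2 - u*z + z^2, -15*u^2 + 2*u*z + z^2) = 1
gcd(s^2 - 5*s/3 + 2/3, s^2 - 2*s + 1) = s - 1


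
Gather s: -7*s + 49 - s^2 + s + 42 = -s^2 - 6*s + 91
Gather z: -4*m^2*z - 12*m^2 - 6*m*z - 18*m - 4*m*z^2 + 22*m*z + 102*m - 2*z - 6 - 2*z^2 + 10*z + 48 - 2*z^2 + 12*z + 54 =-12*m^2 + 84*m + z^2*(-4*m - 4) + z*(-4*m^2 + 16*m + 20) + 96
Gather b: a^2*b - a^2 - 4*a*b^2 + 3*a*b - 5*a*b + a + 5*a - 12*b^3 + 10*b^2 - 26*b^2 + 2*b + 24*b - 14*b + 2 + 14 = -a^2 + 6*a - 12*b^3 + b^2*(-4*a - 16) + b*(a^2 - 2*a + 12) + 16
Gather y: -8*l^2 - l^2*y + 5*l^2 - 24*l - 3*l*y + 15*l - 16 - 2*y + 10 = -3*l^2 - 9*l + y*(-l^2 - 3*l - 2) - 6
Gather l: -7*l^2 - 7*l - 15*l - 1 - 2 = -7*l^2 - 22*l - 3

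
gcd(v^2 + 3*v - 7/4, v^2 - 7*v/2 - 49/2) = v + 7/2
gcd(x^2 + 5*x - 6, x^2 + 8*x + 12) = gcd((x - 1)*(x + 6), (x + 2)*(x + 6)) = x + 6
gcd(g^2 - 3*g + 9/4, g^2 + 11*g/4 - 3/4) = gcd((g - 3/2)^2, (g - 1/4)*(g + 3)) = 1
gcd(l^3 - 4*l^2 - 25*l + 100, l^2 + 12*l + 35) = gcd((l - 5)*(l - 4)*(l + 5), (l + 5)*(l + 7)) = l + 5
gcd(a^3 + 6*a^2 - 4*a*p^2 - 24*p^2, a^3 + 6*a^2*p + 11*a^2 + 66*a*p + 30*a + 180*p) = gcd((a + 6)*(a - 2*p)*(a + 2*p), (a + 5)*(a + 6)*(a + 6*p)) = a + 6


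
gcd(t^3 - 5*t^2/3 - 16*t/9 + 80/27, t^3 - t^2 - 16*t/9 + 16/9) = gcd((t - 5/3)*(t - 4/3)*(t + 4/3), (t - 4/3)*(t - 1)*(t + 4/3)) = t^2 - 16/9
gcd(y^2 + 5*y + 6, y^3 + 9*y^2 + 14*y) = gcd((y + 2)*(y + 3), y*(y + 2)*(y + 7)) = y + 2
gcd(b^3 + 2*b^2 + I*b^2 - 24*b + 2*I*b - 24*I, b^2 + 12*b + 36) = b + 6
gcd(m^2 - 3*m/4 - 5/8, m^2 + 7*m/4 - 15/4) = m - 5/4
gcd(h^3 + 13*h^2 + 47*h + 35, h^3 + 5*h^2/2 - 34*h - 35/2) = h + 7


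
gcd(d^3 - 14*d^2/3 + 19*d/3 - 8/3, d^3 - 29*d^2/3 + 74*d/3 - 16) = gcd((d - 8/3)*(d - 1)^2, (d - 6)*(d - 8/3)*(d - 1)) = d^2 - 11*d/3 + 8/3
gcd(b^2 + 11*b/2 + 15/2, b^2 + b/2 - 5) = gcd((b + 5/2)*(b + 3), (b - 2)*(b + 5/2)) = b + 5/2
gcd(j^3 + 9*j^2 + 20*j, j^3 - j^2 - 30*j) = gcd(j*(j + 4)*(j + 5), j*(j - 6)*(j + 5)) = j^2 + 5*j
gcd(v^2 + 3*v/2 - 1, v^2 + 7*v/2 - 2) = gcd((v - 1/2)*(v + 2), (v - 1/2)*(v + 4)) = v - 1/2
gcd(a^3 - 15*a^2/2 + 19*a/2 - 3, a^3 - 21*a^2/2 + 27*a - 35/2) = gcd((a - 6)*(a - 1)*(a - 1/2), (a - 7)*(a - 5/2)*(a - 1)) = a - 1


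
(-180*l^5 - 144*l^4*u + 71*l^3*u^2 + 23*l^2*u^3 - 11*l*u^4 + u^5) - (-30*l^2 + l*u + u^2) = -180*l^5 - 144*l^4*u + 71*l^3*u^2 + 23*l^2*u^3 + 30*l^2 - 11*l*u^4 - l*u + u^5 - u^2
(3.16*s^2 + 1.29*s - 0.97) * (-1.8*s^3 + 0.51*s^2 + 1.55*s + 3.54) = -5.688*s^5 - 0.7104*s^4 + 7.3019*s^3 + 12.6912*s^2 + 3.0631*s - 3.4338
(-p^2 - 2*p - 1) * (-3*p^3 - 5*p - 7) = 3*p^5 + 6*p^4 + 8*p^3 + 17*p^2 + 19*p + 7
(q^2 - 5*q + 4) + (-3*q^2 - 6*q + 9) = -2*q^2 - 11*q + 13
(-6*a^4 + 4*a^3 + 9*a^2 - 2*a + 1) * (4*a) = -24*a^5 + 16*a^4 + 36*a^3 - 8*a^2 + 4*a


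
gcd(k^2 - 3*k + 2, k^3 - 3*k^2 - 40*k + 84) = k - 2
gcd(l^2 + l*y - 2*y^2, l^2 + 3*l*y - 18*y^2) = 1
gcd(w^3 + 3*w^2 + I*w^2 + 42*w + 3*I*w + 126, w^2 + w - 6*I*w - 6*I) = w - 6*I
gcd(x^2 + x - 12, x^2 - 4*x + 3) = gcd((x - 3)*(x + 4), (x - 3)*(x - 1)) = x - 3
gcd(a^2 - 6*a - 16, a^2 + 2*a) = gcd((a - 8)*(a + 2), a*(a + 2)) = a + 2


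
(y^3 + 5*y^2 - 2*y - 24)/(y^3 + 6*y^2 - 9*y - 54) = (y^2 + 2*y - 8)/(y^2 + 3*y - 18)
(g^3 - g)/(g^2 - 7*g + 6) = g*(g + 1)/(g - 6)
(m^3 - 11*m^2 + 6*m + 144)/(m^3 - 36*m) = (m^2 - 5*m - 24)/(m*(m + 6))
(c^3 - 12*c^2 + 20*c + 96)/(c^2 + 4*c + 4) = (c^2 - 14*c + 48)/(c + 2)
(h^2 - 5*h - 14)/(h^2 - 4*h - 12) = (h - 7)/(h - 6)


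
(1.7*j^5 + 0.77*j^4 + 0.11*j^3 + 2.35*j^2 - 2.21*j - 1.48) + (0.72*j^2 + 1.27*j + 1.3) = 1.7*j^5 + 0.77*j^4 + 0.11*j^3 + 3.07*j^2 - 0.94*j - 0.18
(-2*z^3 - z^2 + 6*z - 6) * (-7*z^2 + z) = 14*z^5 + 5*z^4 - 43*z^3 + 48*z^2 - 6*z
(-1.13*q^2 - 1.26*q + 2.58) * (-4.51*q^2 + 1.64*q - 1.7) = 5.0963*q^4 + 3.8294*q^3 - 11.7812*q^2 + 6.3732*q - 4.386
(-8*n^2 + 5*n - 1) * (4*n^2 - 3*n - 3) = -32*n^4 + 44*n^3 + 5*n^2 - 12*n + 3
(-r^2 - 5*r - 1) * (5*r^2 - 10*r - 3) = -5*r^4 - 15*r^3 + 48*r^2 + 25*r + 3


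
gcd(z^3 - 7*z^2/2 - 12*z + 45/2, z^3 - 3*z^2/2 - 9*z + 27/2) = z^2 + 3*z/2 - 9/2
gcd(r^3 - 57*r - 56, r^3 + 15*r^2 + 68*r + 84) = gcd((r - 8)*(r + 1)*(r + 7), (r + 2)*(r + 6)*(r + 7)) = r + 7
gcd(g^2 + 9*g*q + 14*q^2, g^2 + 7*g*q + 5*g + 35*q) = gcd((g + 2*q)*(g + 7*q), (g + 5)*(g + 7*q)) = g + 7*q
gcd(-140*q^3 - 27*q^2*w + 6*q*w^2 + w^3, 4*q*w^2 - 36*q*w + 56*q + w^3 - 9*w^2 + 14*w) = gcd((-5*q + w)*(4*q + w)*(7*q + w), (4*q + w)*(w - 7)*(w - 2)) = 4*q + w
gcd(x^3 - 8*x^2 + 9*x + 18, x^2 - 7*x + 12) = x - 3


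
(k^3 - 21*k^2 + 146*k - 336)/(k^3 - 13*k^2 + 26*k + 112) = (k - 6)/(k + 2)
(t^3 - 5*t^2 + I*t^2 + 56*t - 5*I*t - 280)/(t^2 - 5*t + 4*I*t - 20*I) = (t^2 + I*t + 56)/(t + 4*I)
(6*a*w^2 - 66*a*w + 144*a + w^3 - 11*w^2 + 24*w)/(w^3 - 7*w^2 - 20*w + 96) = (6*a + w)/(w + 4)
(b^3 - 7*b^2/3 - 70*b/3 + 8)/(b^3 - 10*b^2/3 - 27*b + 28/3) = (b - 6)/(b - 7)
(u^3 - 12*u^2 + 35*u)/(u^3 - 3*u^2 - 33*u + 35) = u*(u - 5)/(u^2 + 4*u - 5)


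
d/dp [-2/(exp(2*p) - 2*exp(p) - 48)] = 4*(exp(p) - 1)*exp(p)/(-exp(2*p) + 2*exp(p) + 48)^2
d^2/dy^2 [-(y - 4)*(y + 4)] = -2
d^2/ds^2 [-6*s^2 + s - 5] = -12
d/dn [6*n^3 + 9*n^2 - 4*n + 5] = 18*n^2 + 18*n - 4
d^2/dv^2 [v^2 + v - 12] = 2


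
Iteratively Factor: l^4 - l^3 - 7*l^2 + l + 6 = (l + 2)*(l^3 - 3*l^2 - l + 3) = (l + 1)*(l + 2)*(l^2 - 4*l + 3) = (l - 1)*(l + 1)*(l + 2)*(l - 3)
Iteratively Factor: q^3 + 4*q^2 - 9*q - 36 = (q + 3)*(q^2 + q - 12) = (q - 3)*(q + 3)*(q + 4)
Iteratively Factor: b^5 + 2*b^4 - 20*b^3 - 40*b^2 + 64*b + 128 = (b + 2)*(b^4 - 20*b^2 + 64) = (b + 2)^2*(b^3 - 2*b^2 - 16*b + 32) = (b - 4)*(b + 2)^2*(b^2 + 2*b - 8) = (b - 4)*(b + 2)^2*(b + 4)*(b - 2)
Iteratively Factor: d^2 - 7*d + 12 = (d - 4)*(d - 3)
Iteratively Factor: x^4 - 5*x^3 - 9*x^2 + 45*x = (x - 5)*(x^3 - 9*x) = x*(x - 5)*(x^2 - 9) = x*(x - 5)*(x - 3)*(x + 3)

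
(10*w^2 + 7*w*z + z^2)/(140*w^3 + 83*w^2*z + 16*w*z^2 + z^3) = (2*w + z)/(28*w^2 + 11*w*z + z^2)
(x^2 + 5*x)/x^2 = (x + 5)/x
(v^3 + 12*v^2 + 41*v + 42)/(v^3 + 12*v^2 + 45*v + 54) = (v^2 + 9*v + 14)/(v^2 + 9*v + 18)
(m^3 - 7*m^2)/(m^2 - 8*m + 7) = m^2/(m - 1)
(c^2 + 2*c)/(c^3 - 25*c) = (c + 2)/(c^2 - 25)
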